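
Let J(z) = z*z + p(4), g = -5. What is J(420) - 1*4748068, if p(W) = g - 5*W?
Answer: -4571693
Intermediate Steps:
p(W) = -5 - 5*W
J(z) = -25 + z² (J(z) = z*z + (-5 - 5*4) = z² + (-5 - 20) = z² - 25 = -25 + z²)
J(420) - 1*4748068 = (-25 + 420²) - 1*4748068 = (-25 + 176400) - 4748068 = 176375 - 4748068 = -4571693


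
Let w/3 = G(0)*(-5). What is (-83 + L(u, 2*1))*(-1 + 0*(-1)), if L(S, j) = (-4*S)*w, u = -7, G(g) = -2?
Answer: -757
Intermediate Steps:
w = 30 (w = 3*(-2*(-5)) = 3*10 = 30)
L(S, j) = -120*S (L(S, j) = -4*S*30 = -120*S)
(-83 + L(u, 2*1))*(-1 + 0*(-1)) = (-83 - 120*(-7))*(-1 + 0*(-1)) = (-83 + 840)*(-1 + 0) = 757*(-1) = -757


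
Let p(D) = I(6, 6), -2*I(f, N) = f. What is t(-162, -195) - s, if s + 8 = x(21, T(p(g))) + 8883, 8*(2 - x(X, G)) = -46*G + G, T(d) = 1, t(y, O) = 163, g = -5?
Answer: -69757/8 ≈ -8719.6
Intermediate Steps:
I(f, N) = -f/2
p(D) = -3 (p(D) = -½*6 = -3)
x(X, G) = 2 + 45*G/8 (x(X, G) = 2 - (-46*G + G)/8 = 2 - (-45)*G/8 = 2 + 45*G/8)
s = 71061/8 (s = -8 + ((2 + (45/8)*1) + 8883) = -8 + ((2 + 45/8) + 8883) = -8 + (61/8 + 8883) = -8 + 71125/8 = 71061/8 ≈ 8882.6)
t(-162, -195) - s = 163 - 1*71061/8 = 163 - 71061/8 = -69757/8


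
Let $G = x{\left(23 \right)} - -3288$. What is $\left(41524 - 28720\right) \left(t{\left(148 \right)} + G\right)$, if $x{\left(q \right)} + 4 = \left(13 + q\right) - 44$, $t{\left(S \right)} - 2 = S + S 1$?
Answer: $45761496$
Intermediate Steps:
$t{\left(S \right)} = 2 + 2 S$ ($t{\left(S \right)} = 2 + \left(S + S 1\right) = 2 + \left(S + S\right) = 2 + 2 S$)
$x{\left(q \right)} = -35 + q$ ($x{\left(q \right)} = -4 + \left(\left(13 + q\right) - 44\right) = -4 + \left(-31 + q\right) = -35 + q$)
$G = 3276$ ($G = \left(-35 + 23\right) - -3288 = -12 + 3288 = 3276$)
$\left(41524 - 28720\right) \left(t{\left(148 \right)} + G\right) = \left(41524 - 28720\right) \left(\left(2 + 2 \cdot 148\right) + 3276\right) = 12804 \left(\left(2 + 296\right) + 3276\right) = 12804 \left(298 + 3276\right) = 12804 \cdot 3574 = 45761496$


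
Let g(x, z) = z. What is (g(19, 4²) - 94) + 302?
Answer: 224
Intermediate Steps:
(g(19, 4²) - 94) + 302 = (4² - 94) + 302 = (16 - 94) + 302 = -78 + 302 = 224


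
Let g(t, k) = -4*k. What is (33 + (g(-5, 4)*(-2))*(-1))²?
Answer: 1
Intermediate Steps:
(33 + (g(-5, 4)*(-2))*(-1))² = (33 + (-4*4*(-2))*(-1))² = (33 - 16*(-2)*(-1))² = (33 + 32*(-1))² = (33 - 32)² = 1² = 1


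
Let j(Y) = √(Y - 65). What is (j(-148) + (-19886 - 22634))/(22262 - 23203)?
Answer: 42520/941 - I*√213/941 ≈ 45.186 - 0.01551*I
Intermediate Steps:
j(Y) = √(-65 + Y)
(j(-148) + (-19886 - 22634))/(22262 - 23203) = (√(-65 - 148) + (-19886 - 22634))/(22262 - 23203) = (√(-213) - 42520)/(-941) = (I*√213 - 42520)*(-1/941) = (-42520 + I*√213)*(-1/941) = 42520/941 - I*√213/941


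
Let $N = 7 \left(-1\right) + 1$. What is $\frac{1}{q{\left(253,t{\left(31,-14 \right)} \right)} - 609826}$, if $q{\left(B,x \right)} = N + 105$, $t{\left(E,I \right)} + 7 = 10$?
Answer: $- \frac{1}{609727} \approx -1.6401 \cdot 10^{-6}$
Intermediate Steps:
$t{\left(E,I \right)} = 3$ ($t{\left(E,I \right)} = -7 + 10 = 3$)
$N = -6$ ($N = -7 + 1 = -6$)
$q{\left(B,x \right)} = 99$ ($q{\left(B,x \right)} = -6 + 105 = 99$)
$\frac{1}{q{\left(253,t{\left(31,-14 \right)} \right)} - 609826} = \frac{1}{99 - 609826} = \frac{1}{-609727} = - \frac{1}{609727}$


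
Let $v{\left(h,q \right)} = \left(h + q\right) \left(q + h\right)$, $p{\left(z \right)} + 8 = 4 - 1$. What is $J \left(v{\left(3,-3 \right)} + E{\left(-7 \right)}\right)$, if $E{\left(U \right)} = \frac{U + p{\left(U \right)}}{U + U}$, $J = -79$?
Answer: $- \frac{474}{7} \approx -67.714$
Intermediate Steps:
$p{\left(z \right)} = -5$ ($p{\left(z \right)} = -8 + \left(4 - 1\right) = -8 + 3 = -5$)
$E{\left(U \right)} = \frac{-5 + U}{2 U}$ ($E{\left(U \right)} = \frac{U - 5}{U + U} = \frac{-5 + U}{2 U}$)
$v{\left(h,q \right)} = \left(h + q\right)^{2}$ ($v{\left(h,q \right)} = \left(h + q\right) \left(h + q\right) = \left(h + q\right)^{2}$)
$J \left(v{\left(3,-3 \right)} + E{\left(-7 \right)}\right) = - 79 \left(\left(3 - 3\right)^{2} + \frac{-5 - 7}{2 \left(-7\right)}\right) = - 79 \left(0^{2} + \frac{1}{2} \left(- \frac{1}{7}\right) \left(-12\right)\right) = - 79 \left(0 + \frac{6}{7}\right) = \left(-79\right) \frac{6}{7} = - \frac{474}{7}$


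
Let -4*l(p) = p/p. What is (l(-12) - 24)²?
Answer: 9409/16 ≈ 588.06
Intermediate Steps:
l(p) = -¼ (l(p) = -p/(4*p) = -¼*1 = -¼)
(l(-12) - 24)² = (-¼ - 24)² = (-97/4)² = 9409/16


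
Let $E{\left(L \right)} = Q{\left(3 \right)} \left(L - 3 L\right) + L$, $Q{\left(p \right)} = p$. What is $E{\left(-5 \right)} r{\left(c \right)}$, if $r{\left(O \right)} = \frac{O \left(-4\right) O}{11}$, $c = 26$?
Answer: $- \frac{67600}{11} \approx -6145.5$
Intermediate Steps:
$r{\left(O \right)} = - \frac{4 O^{2}}{11}$ ($r{\left(O \right)} = - 4 O O \frac{1}{11} = - 4 O^{2} \cdot \frac{1}{11} = - \frac{4 O^{2}}{11}$)
$E{\left(L \right)} = - 5 L$ ($E{\left(L \right)} = 3 \left(L - 3 L\right) + L = 3 \left(- 2 L\right) + L = - 6 L + L = - 5 L$)
$E{\left(-5 \right)} r{\left(c \right)} = \left(-5\right) \left(-5\right) \left(- \frac{4 \cdot 26^{2}}{11}\right) = 25 \left(\left(- \frac{4}{11}\right) 676\right) = 25 \left(- \frac{2704}{11}\right) = - \frac{67600}{11}$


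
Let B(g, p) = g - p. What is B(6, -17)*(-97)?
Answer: -2231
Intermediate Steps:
B(6, -17)*(-97) = (6 - 1*(-17))*(-97) = (6 + 17)*(-97) = 23*(-97) = -2231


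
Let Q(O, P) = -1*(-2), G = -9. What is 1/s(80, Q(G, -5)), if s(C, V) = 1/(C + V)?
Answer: 82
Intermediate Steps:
Q(O, P) = 2
1/s(80, Q(G, -5)) = 1/(1/(80 + 2)) = 1/(1/82) = 82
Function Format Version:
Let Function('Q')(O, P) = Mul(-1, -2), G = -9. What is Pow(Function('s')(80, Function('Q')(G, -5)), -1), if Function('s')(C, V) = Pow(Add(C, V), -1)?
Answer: 82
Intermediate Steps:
Function('Q')(O, P) = 2
Pow(Function('s')(80, Function('Q')(G, -5)), -1) = Pow(Pow(Add(80, 2), -1), -1) = Pow(Pow(82, -1), -1) = Pow(Rational(1, 82), -1) = 82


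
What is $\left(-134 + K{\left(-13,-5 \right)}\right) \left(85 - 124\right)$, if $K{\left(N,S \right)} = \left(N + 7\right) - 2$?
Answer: $5538$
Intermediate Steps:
$K{\left(N,S \right)} = 5 + N$ ($K{\left(N,S \right)} = \left(7 + N\right) - 2 = 5 + N$)
$\left(-134 + K{\left(-13,-5 \right)}\right) \left(85 - 124\right) = \left(-134 + \left(5 - 13\right)\right) \left(85 - 124\right) = \left(-134 - 8\right) \left(-39\right) = \left(-142\right) \left(-39\right) = 5538$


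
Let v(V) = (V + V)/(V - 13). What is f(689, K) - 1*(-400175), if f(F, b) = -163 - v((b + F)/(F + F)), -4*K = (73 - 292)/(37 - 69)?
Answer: 882034236174/2205019 ≈ 4.0001e+5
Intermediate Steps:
v(V) = 2*V/(-13 + V) (v(V) = (2*V)/(-13 + V) = 2*V/(-13 + V))
K = -219/128 (K = -(73 - 292)/(4*(37 - 69)) = -(-219)/(4*(-32)) = -(-219)*(-1)/(4*32) = -¼*219/32 = -219/128 ≈ -1.7109)
f(F, b) = -163 - (F + b)/(F*(-13 + (F + b)/(2*F))) (f(F, b) = -163 - 2*(b + F)/(F + F)/(-13 + (b + F)/(F + F)) = -163 - 2*(F + b)/((2*F))/(-13 + (F + b)/((2*F))) = -163 - 2*(F + b)*(1/(2*F))/(-13 + (F + b)*(1/(2*F))) = -163 - 2*(F + b)/(2*F)/(-13 + (F + b)/(2*F)) = -163 - (F + b)/(F*(-13 + (F + b)/(2*F))))
f(689, K) - 1*(-400175) = (-4073*689 + 165*(-219/128))/(-1*(-219/128) + 25*689) - 1*(-400175) = (-2806297 - 36135/128)/(219/128 + 17225) + 400175 = -359242151/128/(2205019/128) + 400175 = (128/2205019)*(-359242151/128) + 400175 = -359242151/2205019 + 400175 = 882034236174/2205019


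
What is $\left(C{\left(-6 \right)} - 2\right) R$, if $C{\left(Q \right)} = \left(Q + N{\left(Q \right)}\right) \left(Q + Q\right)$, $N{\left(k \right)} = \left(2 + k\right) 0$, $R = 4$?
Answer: $280$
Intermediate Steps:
$N{\left(k \right)} = 0$
$C{\left(Q \right)} = 2 Q^{2}$ ($C{\left(Q \right)} = \left(Q + 0\right) \left(Q + Q\right) = Q 2 Q = 2 Q^{2}$)
$\left(C{\left(-6 \right)} - 2\right) R = \left(2 \left(-6\right)^{2} - 2\right) 4 = \left(2 \cdot 36 - 2\right) 4 = \left(72 - 2\right) 4 = 70 \cdot 4 = 280$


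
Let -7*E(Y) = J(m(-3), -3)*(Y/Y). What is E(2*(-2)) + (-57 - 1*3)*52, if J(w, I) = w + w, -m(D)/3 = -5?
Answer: -21870/7 ≈ -3124.3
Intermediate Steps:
m(D) = 15 (m(D) = -3*(-5) = 15)
J(w, I) = 2*w
E(Y) = -30/7 (E(Y) = -2*15*Y/Y/7 = -30/7)
E(2*(-2)) + (-57 - 1*3)*52 = -30/7 + (-57 - 1*3)*52 = -30/7 + (-57 - 3)*52 = -30/7 - 60*52 = -30/7 - 3120 = -21870/7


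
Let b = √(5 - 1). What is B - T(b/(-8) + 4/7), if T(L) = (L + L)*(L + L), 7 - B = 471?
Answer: -91025/196 ≈ -464.41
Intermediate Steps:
B = -464 (B = 7 - 1*471 = 7 - 471 = -464)
b = 2 (b = √4 = 2)
T(L) = 4*L² (T(L) = (2*L)*(2*L) = 4*L²)
B - T(b/(-8) + 4/7) = -464 - 4*(2/(-8) + 4/7)² = -464 - 4*(2*(-⅛) + 4*(⅐))² = -464 - 4*(-¼ + 4/7)² = -464 - 4*(9/28)² = -464 - 4*81/784 = -464 - 1*81/196 = -464 - 81/196 = -91025/196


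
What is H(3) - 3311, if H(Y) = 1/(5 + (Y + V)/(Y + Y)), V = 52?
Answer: -281429/85 ≈ -3310.9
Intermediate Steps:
H(Y) = 1/(5 + (52 + Y)/(2*Y)) (H(Y) = 1/(5 + (Y + 52)/(Y + Y)) = 1/(5 + (52 + Y)/((2*Y))) = 1/(5 + (52 + Y)*(1/(2*Y))) = 1/(5 + (52 + Y)/(2*Y)))
H(3) - 3311 = 2*3/(52 + 11*3) - 3311 = 2*3/(52 + 33) - 3311 = 2*3/85 - 3311 = 2*3*(1/85) - 3311 = 6/85 - 3311 = -281429/85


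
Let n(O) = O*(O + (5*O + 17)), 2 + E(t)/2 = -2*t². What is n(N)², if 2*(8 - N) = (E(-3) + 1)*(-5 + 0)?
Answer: 2165971600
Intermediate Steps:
E(t) = -4 - 4*t² (E(t) = -4 + 2*(-2*t²) = -4 - 4*t²)
N = -179/2 (N = 8 - ((-4 - 4*(-3)²) + 1)*(-5 + 0)/2 = 8 - ((-4 - 4*9) + 1)*(-5)/2 = 8 - ((-4 - 36) + 1)*(-5)/2 = 8 - (-40 + 1)*(-5)/2 = 8 - (-39)*(-5)/2 = 8 - ½*195 = 8 - 195/2 = -179/2 ≈ -89.500)
n(O) = O*(17 + 6*O) (n(O) = O*(O + (17 + 5*O)) = O*(17 + 6*O))
n(N)² = (-179*(17 + 6*(-179/2))/2)² = (-179*(17 - 537)/2)² = (-179/2*(-520))² = 46540² = 2165971600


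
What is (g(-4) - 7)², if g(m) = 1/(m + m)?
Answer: 3249/64 ≈ 50.766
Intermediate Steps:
g(m) = 1/(2*m)
(g(-4) - 7)² = ((½)/(-4) - 7)² = ((½)*(-¼) - 7)² = (-⅛ - 7)² = (-57/8)² = 3249/64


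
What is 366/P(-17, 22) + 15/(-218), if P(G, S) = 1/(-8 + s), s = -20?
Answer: -2234079/218 ≈ -10248.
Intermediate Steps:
P(G, S) = -1/28 (P(G, S) = 1/(-8 - 20) = 1/(-28) = -1/28)
366/P(-17, 22) + 15/(-218) = 366/(-1/28) + 15/(-218) = 366*(-28) + 15*(-1/218) = -10248 - 15/218 = -2234079/218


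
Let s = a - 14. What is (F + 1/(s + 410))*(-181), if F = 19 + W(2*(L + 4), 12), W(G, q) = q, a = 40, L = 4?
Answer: -2446577/436 ≈ -5611.4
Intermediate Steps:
s = 26 (s = 40 - 14 = 26)
F = 31 (F = 19 + 12 = 31)
(F + 1/(s + 410))*(-181) = (31 + 1/(26 + 410))*(-181) = (31 + 1/436)*(-181) = (13517/436)*(-181) = -2446577/436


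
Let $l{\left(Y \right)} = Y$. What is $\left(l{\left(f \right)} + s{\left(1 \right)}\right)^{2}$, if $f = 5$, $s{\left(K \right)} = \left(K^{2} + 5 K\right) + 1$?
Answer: $144$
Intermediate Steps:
$s{\left(K \right)} = 1 + K^{2} + 5 K$
$\left(l{\left(f \right)} + s{\left(1 \right)}\right)^{2} = \left(5 + \left(1 + 1^{2} + 5 \cdot 1\right)\right)^{2} = \left(5 + \left(1 + 1 + 5\right)\right)^{2} = \left(5 + 7\right)^{2} = 12^{2} = 144$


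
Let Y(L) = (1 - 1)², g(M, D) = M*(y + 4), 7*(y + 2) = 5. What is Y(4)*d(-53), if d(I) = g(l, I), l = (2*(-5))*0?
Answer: 0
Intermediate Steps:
y = -9/7 (y = -2 + (⅐)*5 = -2 + 5/7 = -9/7 ≈ -1.2857)
l = 0 (l = -10*0 = 0)
g(M, D) = 19*M/7 (g(M, D) = M*(-9/7 + 4) = M*(19/7) = 19*M/7)
d(I) = 0 (d(I) = (19/7)*0 = 0)
Y(L) = 0 (Y(L) = 0² = 0)
Y(4)*d(-53) = 0*0 = 0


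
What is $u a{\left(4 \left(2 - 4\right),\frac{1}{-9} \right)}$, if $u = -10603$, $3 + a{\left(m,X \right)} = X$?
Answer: $\frac{296884}{9} \approx 32987.0$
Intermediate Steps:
$a{\left(m,X \right)} = -3 + X$
$u a{\left(4 \left(2 - 4\right),\frac{1}{-9} \right)} = - 10603 \left(-3 + \frac{1}{-9}\right) = - 10603 \left(-3 - \frac{1}{9}\right) = \left(-10603\right) \left(- \frac{28}{9}\right) = \frac{296884}{9}$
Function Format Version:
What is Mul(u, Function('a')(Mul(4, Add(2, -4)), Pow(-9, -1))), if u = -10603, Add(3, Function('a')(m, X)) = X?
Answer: Rational(296884, 9) ≈ 32987.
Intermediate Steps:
Function('a')(m, X) = Add(-3, X)
Mul(u, Function('a')(Mul(4, Add(2, -4)), Pow(-9, -1))) = Mul(-10603, Add(-3, Pow(-9, -1))) = Mul(-10603, Add(-3, Rational(-1, 9))) = Mul(-10603, Rational(-28, 9)) = Rational(296884, 9)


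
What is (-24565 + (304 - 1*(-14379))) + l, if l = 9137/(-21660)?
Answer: -214053257/21660 ≈ -9882.4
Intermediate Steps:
l = -9137/21660 (l = 9137*(-1/21660) = -9137/21660 ≈ -0.42184)
(-24565 + (304 - 1*(-14379))) + l = (-24565 + (304 - 1*(-14379))) - 9137/21660 = (-24565 + (304 + 14379)) - 9137/21660 = (-24565 + 14683) - 9137/21660 = -9882 - 9137/21660 = -214053257/21660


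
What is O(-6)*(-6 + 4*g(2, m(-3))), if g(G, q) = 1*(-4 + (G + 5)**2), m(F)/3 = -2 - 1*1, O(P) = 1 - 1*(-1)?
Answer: 348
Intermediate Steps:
O(P) = 2 (O(P) = 1 + 1 = 2)
m(F) = -9 (m(F) = 3*(-2 - 1*1) = 3*(-2 - 1) = 3*(-3) = -9)
g(G, q) = -4 + (5 + G)**2 (g(G, q) = 1*(-4 + (5 + G)**2) = -4 + (5 + G)**2)
O(-6)*(-6 + 4*g(2, m(-3))) = 2*(-6 + 4*(-4 + (5 + 2)**2)) = 2*(-6 + 4*(-4 + 7**2)) = 2*(-6 + 4*(-4 + 49)) = 2*(-6 + 4*45) = 2*(-6 + 180) = 2*174 = 348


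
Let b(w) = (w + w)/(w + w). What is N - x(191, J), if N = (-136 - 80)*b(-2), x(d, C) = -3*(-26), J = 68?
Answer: -294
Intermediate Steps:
b(w) = 1 (b(w) = (2*w)/((2*w)) = (2*w)*(1/(2*w)) = 1)
x(d, C) = 78
N = -216 (N = (-136 - 80)*1 = -216*1 = -216)
N - x(191, J) = -216 - 1*78 = -216 - 78 = -294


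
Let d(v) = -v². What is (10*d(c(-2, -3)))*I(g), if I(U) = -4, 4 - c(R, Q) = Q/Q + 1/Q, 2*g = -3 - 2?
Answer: 4000/9 ≈ 444.44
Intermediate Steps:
g = -5/2 (g = (-3 - 2)/2 = (½)*(-5) = -5/2 ≈ -2.5000)
c(R, Q) = 3 - 1/Q (c(R, Q) = 4 - (Q/Q + 1/Q) = 4 - (1 + 1/Q) = 4 + (-1 - 1/Q) = 3 - 1/Q)
(10*d(c(-2, -3)))*I(g) = (10*(-(3 - 1/(-3))²))*(-4) = (10*(-(3 - 1*(-⅓))²))*(-4) = (10*(-(3 + ⅓)²))*(-4) = (10*(-(10/3)²))*(-4) = (10*(-1*100/9))*(-4) = (10*(-100/9))*(-4) = -1000/9*(-4) = 4000/9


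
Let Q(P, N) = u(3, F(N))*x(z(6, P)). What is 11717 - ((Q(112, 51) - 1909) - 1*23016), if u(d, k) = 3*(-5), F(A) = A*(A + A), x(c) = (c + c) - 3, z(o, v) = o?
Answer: 36777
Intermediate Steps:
x(c) = -3 + 2*c (x(c) = 2*c - 3 = -3 + 2*c)
F(A) = 2*A**2 (F(A) = A*(2*A) = 2*A**2)
u(d, k) = -15
Q(P, N) = -135 (Q(P, N) = -15*(-3 + 2*6) = -15*(-3 + 12) = -15*9 = -135)
11717 - ((Q(112, 51) - 1909) - 1*23016) = 11717 - ((-135 - 1909) - 1*23016) = 11717 - (-2044 - 23016) = 11717 - 1*(-25060) = 11717 + 25060 = 36777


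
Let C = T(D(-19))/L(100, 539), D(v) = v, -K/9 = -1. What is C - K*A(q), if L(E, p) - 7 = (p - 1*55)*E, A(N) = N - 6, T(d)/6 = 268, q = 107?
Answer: -44000355/48407 ≈ -908.97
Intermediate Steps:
K = 9 (K = -9*(-1) = 9)
T(d) = 1608 (T(d) = 6*268 = 1608)
A(N) = -6 + N
L(E, p) = 7 + E*(-55 + p) (L(E, p) = 7 + (p - 1*55)*E = 7 + (p - 55)*E = 7 + (-55 + p)*E = 7 + E*(-55 + p))
C = 1608/48407 (C = 1608/(7 - 55*100 + 100*539) = 1608/(7 - 5500 + 53900) = 1608/48407 ≈ 0.033218)
C - K*A(q) = 1608/48407 - 9*(-6 + 107) = 1608/48407 - 9*101 = 1608/48407 - 1*909 = 1608/48407 - 909 = -44000355/48407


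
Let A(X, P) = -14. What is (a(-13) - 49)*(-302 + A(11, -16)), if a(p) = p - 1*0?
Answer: 19592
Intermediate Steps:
a(p) = p (a(p) = p + 0 = p)
(a(-13) - 49)*(-302 + A(11, -16)) = (-13 - 49)*(-302 - 14) = -62*(-316) = 19592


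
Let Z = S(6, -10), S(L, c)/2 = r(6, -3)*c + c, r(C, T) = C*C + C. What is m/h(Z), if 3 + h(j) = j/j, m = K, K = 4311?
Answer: -4311/2 ≈ -2155.5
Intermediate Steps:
r(C, T) = C + C**2 (r(C, T) = C**2 + C = C + C**2)
m = 4311
S(L, c) = 86*c (S(L, c) = 2*((6*(1 + 6))*c + c) = 2*((6*7)*c + c) = 2*(42*c + c) = 2*(43*c) = 86*c)
Z = -860 (Z = 86*(-10) = -860)
h(j) = -2 (h(j) = -3 + j/j = -3 + 1 = -2)
m/h(Z) = 4311/(-2) = 4311*(-1/2) = -4311/2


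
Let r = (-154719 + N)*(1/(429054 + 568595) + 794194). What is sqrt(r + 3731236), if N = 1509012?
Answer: sqrt(1070523696850374242484835)/997649 ≈ 1.0371e+6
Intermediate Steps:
r = 1073042706541100751/997649 (r = (-154719 + 1509012)*(1/(429054 + 568595) + 794194) = 1354293*(1/997649 + 794194) = 1354293*(792326849907/997649) = 1073042706541100751/997649 ≈ 1.0756e+12)
sqrt(r + 3731236) = sqrt(1073042706541100751/997649 + 3731236) = sqrt(1073046429004964915/997649) = sqrt(1070523696850374242484835)/997649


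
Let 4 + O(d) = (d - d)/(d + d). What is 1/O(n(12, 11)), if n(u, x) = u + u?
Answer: -1/4 ≈ -0.25000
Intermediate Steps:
n(u, x) = 2*u
O(d) = -4 (O(d) = -4 + (d - d)/(d + d) = -4 + 0/((2*d)) = -4 + 0*(1/(2*d)) = -4 + 0 = -4)
1/O(n(12, 11)) = 1/(-4) = -1/4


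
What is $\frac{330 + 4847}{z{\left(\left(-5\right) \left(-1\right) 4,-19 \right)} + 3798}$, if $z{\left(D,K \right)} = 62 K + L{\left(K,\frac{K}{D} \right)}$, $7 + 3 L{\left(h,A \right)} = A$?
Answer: $\frac{103540}{52347} \approx 1.978$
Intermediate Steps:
$L{\left(h,A \right)} = - \frac{7}{3} + \frac{A}{3}$
$z{\left(D,K \right)} = - \frac{7}{3} + 62 K + \frac{K}{3 D}$ ($z{\left(D,K \right)} = 62 K - \left(\frac{7}{3} - \frac{K \frac{1}{D}}{3}\right) = 62 K - \left(\frac{7}{3} - \frac{K}{3 D}\right) = - \frac{7}{3} + 62 K + \frac{K}{3 D}$)
$\frac{330 + 4847}{z{\left(\left(-5\right) \left(-1\right) 4,-19 \right)} + 3798} = \frac{330 + 4847}{\frac{-19 + \left(-5\right) \left(-1\right) 4 \left(-7 + 186 \left(-19\right)\right)}{3 \left(-5\right) \left(-1\right) 4} + 3798} = \frac{5177}{\frac{-19 + 5 \cdot 4 \left(-7 - 3534\right)}{3 \cdot 5 \cdot 4} + 3798} = \frac{5177}{\frac{-19 + 20 \left(-3541\right)}{3 \cdot 20} + 3798} = \frac{5177}{\frac{1}{3} \cdot \frac{1}{20} \left(-19 - 70820\right) + 3798} = \frac{5177}{\frac{1}{3} \cdot \frac{1}{20} \left(-70839\right) + 3798} = \frac{5177}{- \frac{23613}{20} + 3798} = \frac{5177}{\frac{52347}{20}} = 5177 \cdot \frac{20}{52347} = \frac{103540}{52347}$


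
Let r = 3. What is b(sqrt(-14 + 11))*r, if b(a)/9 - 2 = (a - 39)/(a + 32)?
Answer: 21843/1027 + 1917*I*sqrt(3)/1027 ≈ 21.269 + 3.233*I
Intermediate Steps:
b(a) = 18 + 9*(-39 + a)/(32 + a) (b(a) = 18 + 9*((a - 39)/(a + 32)) = 18 + 9*((-39 + a)/(32 + a)) = 18 + 9*(-39 + a)/(32 + a))
b(sqrt(-14 + 11))*r = (9*(25 + 3*sqrt(-14 + 11))/(32 + sqrt(-14 + 11)))*3 = (9*(25 + 3*sqrt(-3))/(32 + sqrt(-3)))*3 = (9*(25 + 3*(I*sqrt(3)))/(32 + I*sqrt(3)))*3 = (9*(25 + 3*I*sqrt(3))/(32 + I*sqrt(3)))*3 = 27*(25 + 3*I*sqrt(3))/(32 + I*sqrt(3))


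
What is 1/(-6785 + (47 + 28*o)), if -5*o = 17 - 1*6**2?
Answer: -5/33158 ≈ -0.00015079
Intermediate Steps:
o = 19/5 (o = -(17 - 1*6**2)/5 = -(17 - 1*36)/5 = -(17 - 36)/5 = -1/5*(-19) = 19/5 ≈ 3.8000)
1/(-6785 + (47 + 28*o)) = 1/(-6785 + (47 + 28*(19/5))) = 1/(-6785 + (47 + 532/5)) = 1/(-6785 + 767/5) = 1/(-33158/5) = -5/33158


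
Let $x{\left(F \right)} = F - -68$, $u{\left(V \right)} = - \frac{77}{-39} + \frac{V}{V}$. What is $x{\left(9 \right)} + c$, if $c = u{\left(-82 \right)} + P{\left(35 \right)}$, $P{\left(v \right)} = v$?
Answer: $\frac{4484}{39} \approx 114.97$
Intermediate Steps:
$u{\left(V \right)} = \frac{116}{39}$ ($u{\left(V \right)} = \left(-77\right) \left(- \frac{1}{39}\right) + 1 = \frac{77}{39} + 1 = \frac{116}{39}$)
$x{\left(F \right)} = 68 + F$ ($x{\left(F \right)} = F + 68 = 68 + F$)
$c = \frac{1481}{39}$ ($c = \frac{116}{39} + 35 = \frac{1481}{39} \approx 37.974$)
$x{\left(9 \right)} + c = \left(68 + 9\right) + \frac{1481}{39} = 77 + \frac{1481}{39} = \frac{4484}{39}$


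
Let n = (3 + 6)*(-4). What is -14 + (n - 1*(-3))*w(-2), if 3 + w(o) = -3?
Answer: 184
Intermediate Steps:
n = -36 (n = 9*(-4) = -36)
w(o) = -6 (w(o) = -3 - 3 = -6)
-14 + (n - 1*(-3))*w(-2) = -14 + (-36 - 1*(-3))*(-6) = -14 + (-36 + 3)*(-6) = -14 - 33*(-6) = -14 + 198 = 184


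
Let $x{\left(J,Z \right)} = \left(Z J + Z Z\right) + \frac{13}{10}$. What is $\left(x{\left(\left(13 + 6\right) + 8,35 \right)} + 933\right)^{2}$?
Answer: $\frac{963667849}{100} \approx 9.6367 \cdot 10^{6}$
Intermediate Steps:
$x{\left(J,Z \right)} = \frac{13}{10} + Z^{2} + J Z$ ($x{\left(J,Z \right)} = \left(J Z + Z^{2}\right) + 13 \cdot \frac{1}{10} = \left(Z^{2} + J Z\right) + \frac{13}{10} = \frac{13}{10} + Z^{2} + J Z$)
$\left(x{\left(\left(13 + 6\right) + 8,35 \right)} + 933\right)^{2} = \left(\left(\frac{13}{10} + 35^{2} + \left(\left(13 + 6\right) + 8\right) 35\right) + 933\right)^{2} = \left(\left(\frac{13}{10} + 1225 + \left(19 + 8\right) 35\right) + 933\right)^{2} = \left(\left(\frac{13}{10} + 1225 + 27 \cdot 35\right) + 933\right)^{2} = \left(\left(\frac{13}{10} + 1225 + 945\right) + 933\right)^{2} = \left(\frac{21713}{10} + 933\right)^{2} = \left(\frac{31043}{10}\right)^{2} = \frac{963667849}{100}$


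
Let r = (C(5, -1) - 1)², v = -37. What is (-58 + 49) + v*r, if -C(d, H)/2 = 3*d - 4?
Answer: -19582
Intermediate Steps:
C(d, H) = 8 - 6*d (C(d, H) = -2*(3*d - 4) = -2*(-4 + 3*d) = 8 - 6*d)
r = 529 (r = ((8 - 6*5) - 1)² = ((8 - 30) - 1)² = (-22 - 1)² = (-23)² = 529)
(-58 + 49) + v*r = (-58 + 49) - 37*529 = -9 - 19573 = -19582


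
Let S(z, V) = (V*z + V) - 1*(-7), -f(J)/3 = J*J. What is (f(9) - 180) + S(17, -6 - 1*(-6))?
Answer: -416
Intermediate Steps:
f(J) = -3*J² (f(J) = -3*J*J = -3*J²)
S(z, V) = 7 + V + V*z (S(z, V) = (V + V*z) + 7 = 7 + V + V*z)
(f(9) - 180) + S(17, -6 - 1*(-6)) = (-3*9² - 180) + (7 + (-6 - 1*(-6)) + (-6 - 1*(-6))*17) = (-3*81 - 180) + (7 + (-6 + 6) + (-6 + 6)*17) = (-243 - 180) + (7 + 0 + 0*17) = -423 + (7 + 0 + 0) = -423 + 7 = -416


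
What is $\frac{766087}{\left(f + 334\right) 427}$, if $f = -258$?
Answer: $\frac{109441}{4636} \approx 23.607$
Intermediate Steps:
$\frac{766087}{\left(f + 334\right) 427} = \frac{766087}{\left(-258 + 334\right) 427} = \frac{766087}{76 \cdot 427} = \frac{766087}{32452} = 766087 \cdot \frac{1}{32452} = \frac{109441}{4636}$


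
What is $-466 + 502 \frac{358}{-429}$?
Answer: $- \frac{379630}{429} \approx -884.92$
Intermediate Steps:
$-466 + 502 \frac{358}{-429} = -466 + 502 \cdot 358 \left(- \frac{1}{429}\right) = -466 + 502 \left(- \frac{358}{429}\right) = -466 - \frac{179716}{429} = - \frac{379630}{429}$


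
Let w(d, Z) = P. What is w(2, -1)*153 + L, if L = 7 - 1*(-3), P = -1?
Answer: -143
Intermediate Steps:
w(d, Z) = -1
L = 10 (L = 7 + 3 = 10)
w(2, -1)*153 + L = -1*153 + 10 = -153 + 10 = -143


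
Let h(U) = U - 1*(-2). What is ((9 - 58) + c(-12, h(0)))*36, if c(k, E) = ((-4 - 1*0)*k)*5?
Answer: 6876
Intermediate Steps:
h(U) = 2 + U (h(U) = U + 2 = 2 + U)
c(k, E) = -20*k (c(k, E) = ((-4 + 0)*k)*5 = -4*k*5 = -20*k)
((9 - 58) + c(-12, h(0)))*36 = ((9 - 58) - 20*(-12))*36 = (-49 + 240)*36 = 191*36 = 6876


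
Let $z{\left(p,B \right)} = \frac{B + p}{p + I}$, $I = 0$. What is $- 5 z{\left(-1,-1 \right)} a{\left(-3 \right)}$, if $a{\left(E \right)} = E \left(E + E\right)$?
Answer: $-180$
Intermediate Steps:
$a{\left(E \right)} = 2 E^{2}$ ($a{\left(E \right)} = E 2 E = 2 E^{2}$)
$z{\left(p,B \right)} = \frac{B + p}{p}$ ($z{\left(p,B \right)} = \frac{B + p}{p + 0} = \frac{B + p}{p}$)
$- 5 z{\left(-1,-1 \right)} a{\left(-3 \right)} = - 5 \frac{-1 - 1}{-1} \cdot 2 \left(-3\right)^{2} = - 5 \left(\left(-1\right) \left(-2\right)\right) 2 \cdot 9 = \left(-5\right) 2 \cdot 18 = \left(-10\right) 18 = -180$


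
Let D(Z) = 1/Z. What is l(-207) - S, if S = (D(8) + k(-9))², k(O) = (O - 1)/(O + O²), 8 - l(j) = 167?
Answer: -824257/5184 ≈ -159.00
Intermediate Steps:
l(j) = -159 (l(j) = 8 - 1*167 = 8 - 167 = -159)
k(O) = (-1 + O)/(O + O²)
S = 1/5184 (S = (1/8 + (-1 - 9)/((-9)*(1 - 9)))² = (⅛ - ⅑*(-10)/(-8))² = (⅛ - ⅑*(-⅛)*(-10))² = (⅛ - 5/36)² = (-1/72)² = 1/5184 ≈ 0.00019290)
l(-207) - S = -159 - 1*1/5184 = -159 - 1/5184 = -824257/5184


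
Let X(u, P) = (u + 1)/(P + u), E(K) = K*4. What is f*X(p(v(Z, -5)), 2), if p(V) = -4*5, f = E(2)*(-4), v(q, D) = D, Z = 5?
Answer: -304/9 ≈ -33.778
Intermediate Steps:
E(K) = 4*K
f = -32 (f = (4*2)*(-4) = 8*(-4) = -32)
p(V) = -20
X(u, P) = (1 + u)/(P + u)
f*X(p(v(Z, -5)), 2) = -32*(1 - 20)/(2 - 20) = -32*(-19)/(-18) = -(-16)*(-19)/9 = -32*19/18 = -304/9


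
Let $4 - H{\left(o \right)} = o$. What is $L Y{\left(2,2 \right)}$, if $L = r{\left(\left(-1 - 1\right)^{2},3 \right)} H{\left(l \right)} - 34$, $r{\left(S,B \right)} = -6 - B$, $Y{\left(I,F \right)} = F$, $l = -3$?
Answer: $-194$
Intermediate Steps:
$H{\left(o \right)} = 4 - o$
$L = -97$ ($L = \left(-6 - 3\right) \left(4 - -3\right) - 34 = \left(-6 - 3\right) \left(4 + 3\right) - 34 = \left(-9\right) 7 - 34 = -63 - 34 = -97$)
$L Y{\left(2,2 \right)} = \left(-97\right) 2 = -194$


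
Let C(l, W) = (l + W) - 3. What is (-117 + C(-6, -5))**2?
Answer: 17161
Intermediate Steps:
C(l, W) = -3 + W + l (C(l, W) = (W + l) - 3 = -3 + W + l)
(-117 + C(-6, -5))**2 = (-117 + (-3 - 5 - 6))**2 = (-117 - 14)**2 = (-131)**2 = 17161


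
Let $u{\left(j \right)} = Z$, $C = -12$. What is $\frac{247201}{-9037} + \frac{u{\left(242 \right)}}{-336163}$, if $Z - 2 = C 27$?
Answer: $- \frac{83096919849}{3037905031} \approx -27.353$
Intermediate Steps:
$Z = -322$ ($Z = 2 - 324 = -322$)
$u{\left(j \right)} = -322$
$\frac{247201}{-9037} + \frac{u{\left(242 \right)}}{-336163} = \frac{247201}{-9037} - \frac{322}{-336163} = 247201 \left(- \frac{1}{9037}\right) - - \frac{322}{336163} = - \frac{247201}{9037} + \frac{322}{336163} = - \frac{83096919849}{3037905031}$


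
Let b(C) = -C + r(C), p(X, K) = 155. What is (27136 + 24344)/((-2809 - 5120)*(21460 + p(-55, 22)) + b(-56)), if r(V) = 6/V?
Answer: -288288/959757563 ≈ -0.00030038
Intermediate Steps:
b(C) = -C + 6/C
(27136 + 24344)/((-2809 - 5120)*(21460 + p(-55, 22)) + b(-56)) = (27136 + 24344)/((-2809 - 5120)*(21460 + 155) + (-1*(-56) + 6/(-56))) = 51480/(-7929*21615 + (56 + 6*(-1/56))) = 51480/(-171385335 + (56 - 3/28)) = 51480/(-171385335 + 1565/28) = 51480/(-4798787815/28) = 51480*(-28/4798787815) = -288288/959757563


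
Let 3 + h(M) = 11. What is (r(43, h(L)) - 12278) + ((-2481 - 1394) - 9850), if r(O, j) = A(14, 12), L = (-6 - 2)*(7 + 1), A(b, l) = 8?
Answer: -25995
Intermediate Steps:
L = -64 (L = -8*8 = -64)
h(M) = 8 (h(M) = -3 + 11 = 8)
r(O, j) = 8
(r(43, h(L)) - 12278) + ((-2481 - 1394) - 9850) = (8 - 12278) + ((-2481 - 1394) - 9850) = -12270 + (-3875 - 9850) = -12270 - 13725 = -25995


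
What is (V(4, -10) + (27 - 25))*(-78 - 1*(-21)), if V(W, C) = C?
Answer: 456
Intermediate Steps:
(V(4, -10) + (27 - 25))*(-78 - 1*(-21)) = (-10 + (27 - 25))*(-78 - 1*(-21)) = (-10 + 2)*(-78 + 21) = -8*(-57) = 456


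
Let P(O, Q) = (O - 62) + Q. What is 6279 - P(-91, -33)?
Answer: 6465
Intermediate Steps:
P(O, Q) = -62 + O + Q (P(O, Q) = (-62 + O) + Q = -62 + O + Q)
6279 - P(-91, -33) = 6279 - (-62 - 91 - 33) = 6279 - 1*(-186) = 6279 + 186 = 6465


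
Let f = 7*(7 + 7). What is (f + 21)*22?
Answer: 2618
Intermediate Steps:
f = 98 (f = 7*14 = 98)
(f + 21)*22 = (98 + 21)*22 = 119*22 = 2618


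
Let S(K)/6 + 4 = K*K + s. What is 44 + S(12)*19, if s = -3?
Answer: 15662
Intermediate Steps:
S(K) = -42 + 6*K² (S(K) = -24 + 6*(K*K - 3) = -24 + 6*(K² - 3) = -24 + 6*(-3 + K²) = -24 + (-18 + 6*K²) = -42 + 6*K²)
44 + S(12)*19 = 44 + (-42 + 6*12²)*19 = 44 + (-42 + 6*144)*19 = 44 + (-42 + 864)*19 = 44 + 822*19 = 44 + 15618 = 15662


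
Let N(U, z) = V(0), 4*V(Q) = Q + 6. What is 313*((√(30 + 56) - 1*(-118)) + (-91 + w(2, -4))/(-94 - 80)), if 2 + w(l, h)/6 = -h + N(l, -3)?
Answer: 3224213/87 + 313*√86 ≈ 39963.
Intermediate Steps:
V(Q) = 3/2 + Q/4 (V(Q) = (Q + 6)/4 = (6 + Q)/4 = 3/2 + Q/4)
N(U, z) = 3/2 (N(U, z) = 3/2 + (¼)*0 = 3/2 + 0 = 3/2)
w(l, h) = -3 - 6*h (w(l, h) = -12 + 6*(-h + 3/2) = -12 + 6*(3/2 - h) = -12 + (9 - 6*h) = -3 - 6*h)
313*((√(30 + 56) - 1*(-118)) + (-91 + w(2, -4))/(-94 - 80)) = 313*((√(30 + 56) - 1*(-118)) + (-91 + (-3 - 6*(-4)))/(-94 - 80)) = 313*((√86 + 118) + (-91 + (-3 + 24))/(-174)) = 313*((118 + √86) + (-91 + 21)*(-1/174)) = 313*((118 + √86) - 70*(-1/174)) = 313*((118 + √86) + 35/87) = 313*(10301/87 + √86) = 3224213/87 + 313*√86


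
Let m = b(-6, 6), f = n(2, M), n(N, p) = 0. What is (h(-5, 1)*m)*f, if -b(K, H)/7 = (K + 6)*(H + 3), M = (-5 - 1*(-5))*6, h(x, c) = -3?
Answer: 0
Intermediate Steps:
M = 0 (M = (-5 + 5)*6 = 0*6 = 0)
f = 0
b(K, H) = -7*(3 + H)*(6 + K) (b(K, H) = -7*(K + 6)*(H + 3) = -7*(6 + K)*(3 + H) = -7*(3 + H)*(6 + K))
m = 0 (m = -126 - 42*6 - 21*(-6) - 7*6*(-6) = -126 - 252 + 126 + 252 = 0)
(h(-5, 1)*m)*f = -3*0*0 = 0*0 = 0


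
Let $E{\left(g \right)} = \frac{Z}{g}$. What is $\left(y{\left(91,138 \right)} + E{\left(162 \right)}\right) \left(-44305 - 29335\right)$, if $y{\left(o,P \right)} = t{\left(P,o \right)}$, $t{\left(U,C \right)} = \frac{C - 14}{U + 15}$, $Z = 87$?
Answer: $- \frac{35163100}{459} \approx -76608.0$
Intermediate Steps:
$E{\left(g \right)} = \frac{87}{g}$
$t{\left(U,C \right)} = \frac{-14 + C}{15 + U}$
$y{\left(o,P \right)} = \frac{-14 + o}{15 + P}$
$\left(y{\left(91,138 \right)} + E{\left(162 \right)}\right) \left(-44305 - 29335\right) = \left(\frac{-14 + 91}{15 + 138} + \frac{87}{162}\right) \left(-44305 - 29335\right) = \left(\frac{1}{153} \cdot 77 + 87 \cdot \frac{1}{162}\right) \left(-73640\right) = \left(\frac{1}{153} \cdot 77 + \frac{29}{54}\right) \left(-73640\right) = \left(\frac{77}{153} + \frac{29}{54}\right) \left(-73640\right) = \frac{955}{918} \left(-73640\right) = - \frac{35163100}{459}$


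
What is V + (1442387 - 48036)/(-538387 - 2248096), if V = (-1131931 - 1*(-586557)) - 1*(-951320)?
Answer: 161594319081/398069 ≈ 4.0595e+5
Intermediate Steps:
V = 405946 (V = (-1131931 + 586557) + 951320 = -545374 + 951320 = 405946)
V + (1442387 - 48036)/(-538387 - 2248096) = 405946 + (1442387 - 48036)/(-538387 - 2248096) = 405946 + 1394351/(-2786483) = 405946 + 1394351*(-1/2786483) = 405946 - 199193/398069 = 161594319081/398069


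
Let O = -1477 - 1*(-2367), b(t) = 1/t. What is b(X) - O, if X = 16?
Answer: -14239/16 ≈ -889.94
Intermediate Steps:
O = 890 (O = -1477 + 2367 = 890)
b(X) - O = 1/16 - 1*890 = 1/16 - 890 = -14239/16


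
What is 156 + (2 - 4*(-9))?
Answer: 194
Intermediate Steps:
156 + (2 - 4*(-9)) = 156 + (2 + 36) = 156 + 38 = 194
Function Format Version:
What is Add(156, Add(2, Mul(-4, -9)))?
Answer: 194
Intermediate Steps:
Add(156, Add(2, Mul(-4, -9))) = Add(156, Add(2, 36)) = Add(156, 38) = 194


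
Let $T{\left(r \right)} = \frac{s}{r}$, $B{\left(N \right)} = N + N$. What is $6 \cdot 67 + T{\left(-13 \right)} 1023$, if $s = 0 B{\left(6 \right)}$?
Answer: $402$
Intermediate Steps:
$B{\left(N \right)} = 2 N$
$s = 0$ ($s = 0 \cdot 2 \cdot 6 = 0 \cdot 12 = 0$)
$T{\left(r \right)} = 0$ ($T{\left(r \right)} = \frac{0}{r} = 0$)
$6 \cdot 67 + T{\left(-13 \right)} 1023 = 6 \cdot 67 + 0 \cdot 1023 = 402 + 0 = 402$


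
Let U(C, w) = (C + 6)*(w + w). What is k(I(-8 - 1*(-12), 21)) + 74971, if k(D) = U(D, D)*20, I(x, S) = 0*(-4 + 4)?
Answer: 74971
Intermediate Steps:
U(C, w) = 2*w*(6 + C) (U(C, w) = (6 + C)*(2*w) = 2*w*(6 + C))
I(x, S) = 0 (I(x, S) = 0*0 = 0)
k(D) = 40*D*(6 + D) (k(D) = (2*D*(6 + D))*20 = 40*D*(6 + D))
k(I(-8 - 1*(-12), 21)) + 74971 = 40*0*(6 + 0) + 74971 = 40*0*6 + 74971 = 0 + 74971 = 74971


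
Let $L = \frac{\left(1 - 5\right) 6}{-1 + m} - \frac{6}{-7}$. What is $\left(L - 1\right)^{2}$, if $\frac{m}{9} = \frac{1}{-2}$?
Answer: $\frac{105625}{5929} \approx 17.815$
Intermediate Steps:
$m = - \frac{9}{2}$ ($m = \frac{9}{-2} = 9 \left(- \frac{1}{2}\right) = - \frac{9}{2} \approx -4.5$)
$L = \frac{402}{77}$ ($L = \frac{\left(1 - 5\right) 6}{-1 - \frac{9}{2}} - \frac{6}{-7} = \frac{\left(-4\right) 6}{- \frac{11}{2}} - - \frac{6}{7} = \left(-24\right) \left(- \frac{2}{11}\right) + \frac{6}{7} = \frac{48}{11} + \frac{6}{7} = \frac{402}{77} \approx 5.2208$)
$\left(L - 1\right)^{2} = \left(\frac{402}{77} - 1\right)^{2} = \left(\frac{325}{77}\right)^{2} = \frac{105625}{5929}$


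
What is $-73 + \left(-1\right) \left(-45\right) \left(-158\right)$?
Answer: $-7183$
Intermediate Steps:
$-73 + \left(-1\right) \left(-45\right) \left(-158\right) = -73 + 45 \left(-158\right) = -73 - 7110 = -7183$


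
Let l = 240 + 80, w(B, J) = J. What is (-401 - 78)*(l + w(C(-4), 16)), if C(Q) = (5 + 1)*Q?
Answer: -160944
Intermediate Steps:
C(Q) = 6*Q
l = 320
(-401 - 78)*(l + w(C(-4), 16)) = (-401 - 78)*(320 + 16) = -479*336 = -160944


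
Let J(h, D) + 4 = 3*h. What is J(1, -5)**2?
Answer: 1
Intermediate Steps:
J(h, D) = -4 + 3*h
J(1, -5)**2 = (-4 + 3*1)**2 = (-4 + 3)**2 = (-1)**2 = 1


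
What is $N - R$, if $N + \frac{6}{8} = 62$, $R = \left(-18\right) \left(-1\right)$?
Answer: $\frac{173}{4} \approx 43.25$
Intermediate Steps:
$R = 18$
$N = \frac{245}{4}$ ($N = - \frac{3}{4} + 62 = \frac{245}{4} \approx 61.25$)
$N - R = \frac{245}{4} - 18 = \frac{173}{4}$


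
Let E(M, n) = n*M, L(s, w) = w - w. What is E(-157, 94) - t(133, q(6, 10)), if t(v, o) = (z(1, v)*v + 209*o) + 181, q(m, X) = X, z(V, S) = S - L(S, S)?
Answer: -34718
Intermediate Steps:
L(s, w) = 0
z(V, S) = S (z(V, S) = S - 1*0 = S + 0 = S)
t(v, o) = 181 + v² + 209*o (t(v, o) = (v*v + 209*o) + 181 = (v² + 209*o) + 181 = 181 + v² + 209*o)
E(M, n) = M*n
E(-157, 94) - t(133, q(6, 10)) = -157*94 - (181 + 133² + 209*10) = -14758 - (181 + 17689 + 2090) = -14758 - 1*19960 = -14758 - 19960 = -34718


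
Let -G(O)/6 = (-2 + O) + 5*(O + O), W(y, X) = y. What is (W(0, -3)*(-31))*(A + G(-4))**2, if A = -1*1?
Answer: 0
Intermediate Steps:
A = -1
G(O) = 12 - 66*O (G(O) = -6*((-2 + O) + 5*(O + O)) = -6*((-2 + O) + 5*(2*O)) = -6*((-2 + O) + 10*O) = -6*(-2 + 11*O) = 12 - 66*O)
(W(0, -3)*(-31))*(A + G(-4))**2 = (0*(-31))*(-1 + (12 - 66*(-4)))**2 = 0*(-1 + (12 + 264))**2 = 0*(-1 + 276)**2 = 0*275**2 = 0*75625 = 0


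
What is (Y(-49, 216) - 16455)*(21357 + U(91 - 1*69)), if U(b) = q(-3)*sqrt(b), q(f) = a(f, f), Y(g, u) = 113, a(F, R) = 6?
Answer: -349016094 - 98052*sqrt(22) ≈ -3.4948e+8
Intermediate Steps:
q(f) = 6
U(b) = 6*sqrt(b)
(Y(-49, 216) - 16455)*(21357 + U(91 - 1*69)) = (113 - 16455)*(21357 + 6*sqrt(91 - 1*69)) = -16342*(21357 + 6*sqrt(91 - 69)) = -16342*(21357 + 6*sqrt(22)) = -349016094 - 98052*sqrt(22)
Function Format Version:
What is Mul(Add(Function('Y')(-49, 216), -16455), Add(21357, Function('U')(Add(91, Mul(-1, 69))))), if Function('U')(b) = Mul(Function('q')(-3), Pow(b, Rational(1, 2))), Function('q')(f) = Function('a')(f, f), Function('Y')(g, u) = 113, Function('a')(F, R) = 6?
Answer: Add(-349016094, Mul(-98052, Pow(22, Rational(1, 2)))) ≈ -3.4948e+8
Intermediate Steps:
Function('q')(f) = 6
Function('U')(b) = Mul(6, Pow(b, Rational(1, 2)))
Mul(Add(Function('Y')(-49, 216), -16455), Add(21357, Function('U')(Add(91, Mul(-1, 69))))) = Mul(Add(113, -16455), Add(21357, Mul(6, Pow(Add(91, Mul(-1, 69)), Rational(1, 2))))) = Mul(-16342, Add(21357, Mul(6, Pow(Add(91, -69), Rational(1, 2))))) = Mul(-16342, Add(21357, Mul(6, Pow(22, Rational(1, 2))))) = Add(-349016094, Mul(-98052, Pow(22, Rational(1, 2))))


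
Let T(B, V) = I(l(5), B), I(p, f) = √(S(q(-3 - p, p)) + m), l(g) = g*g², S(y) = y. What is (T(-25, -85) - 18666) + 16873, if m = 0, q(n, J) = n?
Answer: -1793 + 8*I*√2 ≈ -1793.0 + 11.314*I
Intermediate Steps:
l(g) = g³
I(p, f) = √(-3 - p) (I(p, f) = √((-3 - p) + 0) = √(-3 - p))
T(B, V) = 8*I*√2 (T(B, V) = √(-3 - 1*5³) = √(-3 - 1*125) = √(-3 - 125) = √(-128) = 8*I*√2)
(T(-25, -85) - 18666) + 16873 = (8*I*√2 - 18666) + 16873 = (-18666 + 8*I*√2) + 16873 = -1793 + 8*I*√2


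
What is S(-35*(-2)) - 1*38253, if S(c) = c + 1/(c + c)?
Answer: -5345619/140 ≈ -38183.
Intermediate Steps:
S(c) = c + 1/(2*c)
S(-35*(-2)) - 1*38253 = (-35*(-2) + 1/(2*((-35*(-2))))) - 1*38253 = (70 + (½)/70) - 38253 = (70 + (½)*(1/70)) - 38253 = (70 + 1/140) - 38253 = 9801/140 - 38253 = -5345619/140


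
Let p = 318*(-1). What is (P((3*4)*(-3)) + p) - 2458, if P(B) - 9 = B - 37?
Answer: -2840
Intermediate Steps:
P(B) = -28 + B (P(B) = 9 + (B - 37) = 9 + (-37 + B) = -28 + B)
p = -318
(P((3*4)*(-3)) + p) - 2458 = ((-28 + (3*4)*(-3)) - 318) - 2458 = ((-28 + 12*(-3)) - 318) - 2458 = ((-28 - 36) - 318) - 2458 = (-64 - 318) - 2458 = -382 - 2458 = -2840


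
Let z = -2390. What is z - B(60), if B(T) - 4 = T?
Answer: -2454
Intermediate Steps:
B(T) = 4 + T
z - B(60) = -2390 - (4 + 60) = -2390 - 1*64 = -2390 - 64 = -2454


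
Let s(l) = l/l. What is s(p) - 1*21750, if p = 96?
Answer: -21749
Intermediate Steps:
s(l) = 1
s(p) - 1*21750 = 1 - 1*21750 = 1 - 21750 = -21749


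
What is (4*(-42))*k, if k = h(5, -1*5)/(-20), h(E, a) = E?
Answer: 42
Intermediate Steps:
k = -¼ (k = 5/(-20) = 5*(-1/20) = -¼ ≈ -0.25000)
(4*(-42))*k = (4*(-42))*(-¼) = -168*(-¼) = 42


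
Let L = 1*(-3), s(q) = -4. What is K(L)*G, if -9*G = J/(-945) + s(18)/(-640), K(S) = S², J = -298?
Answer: -1945/6048 ≈ -0.32159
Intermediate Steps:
L = -3
G = -1945/54432 (G = -(-298/(-945) - 4/(-640))/9 = -(-298*(-1/945) - 4*(-1/640))/9 = -(298/945 + 1/160)/9 = -⅑*1945/6048 = -1945/54432 ≈ -0.035733)
K(L)*G = (-3)²*(-1945/54432) = 9*(-1945/54432) = -1945/6048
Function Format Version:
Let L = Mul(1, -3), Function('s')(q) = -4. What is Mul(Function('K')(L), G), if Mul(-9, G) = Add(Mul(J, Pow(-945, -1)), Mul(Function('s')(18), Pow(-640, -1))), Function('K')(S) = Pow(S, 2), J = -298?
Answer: Rational(-1945, 6048) ≈ -0.32159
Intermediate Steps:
L = -3
G = Rational(-1945, 54432) (G = Mul(Rational(-1, 9), Add(Mul(-298, Pow(-945, -1)), Mul(-4, Pow(-640, -1)))) = Mul(Rational(-1, 9), Add(Mul(-298, Rational(-1, 945)), Mul(-4, Rational(-1, 640)))) = Mul(Rational(-1, 9), Add(Rational(298, 945), Rational(1, 160))) = Mul(Rational(-1, 9), Rational(1945, 6048)) = Rational(-1945, 54432) ≈ -0.035733)
Mul(Function('K')(L), G) = Mul(Pow(-3, 2), Rational(-1945, 54432)) = Mul(9, Rational(-1945, 54432)) = Rational(-1945, 6048)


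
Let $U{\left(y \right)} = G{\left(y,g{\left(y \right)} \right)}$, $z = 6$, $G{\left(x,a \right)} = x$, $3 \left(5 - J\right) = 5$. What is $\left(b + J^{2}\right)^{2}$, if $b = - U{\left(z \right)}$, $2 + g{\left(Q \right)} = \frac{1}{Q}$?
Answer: $\frac{2116}{81} \approx 26.123$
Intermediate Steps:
$J = \frac{10}{3}$ ($J = 5 - \frac{5}{3} = \frac{10}{3} \approx 3.3333$)
$g{\left(Q \right)} = -2 + \frac{1}{Q}$
$U{\left(y \right)} = y$
$b = -6$ ($b = \left(-1\right) 6 = -6$)
$\left(b + J^{2}\right)^{2} = \left(-6 + \left(\frac{10}{3}\right)^{2}\right)^{2} = \left(-6 + \frac{100}{9}\right)^{2} = \left(\frac{46}{9}\right)^{2} = \frac{2116}{81}$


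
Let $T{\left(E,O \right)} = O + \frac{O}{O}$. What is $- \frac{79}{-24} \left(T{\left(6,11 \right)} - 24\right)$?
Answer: $- \frac{79}{2} \approx -39.5$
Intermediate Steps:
$T{\left(E,O \right)} = 1 + O$ ($T{\left(E,O \right)} = O + 1 = 1 + O$)
$- \frac{79}{-24} \left(T{\left(6,11 \right)} - 24\right) = - \frac{79}{-24} \left(\left(1 + 11\right) - 24\right) = \left(-79\right) \left(- \frac{1}{24}\right) \left(12 - 24\right) = \frac{79}{24} \left(-12\right) = - \frac{79}{2}$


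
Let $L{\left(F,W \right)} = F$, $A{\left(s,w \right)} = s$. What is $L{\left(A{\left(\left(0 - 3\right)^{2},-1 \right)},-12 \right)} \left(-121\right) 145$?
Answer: $-157905$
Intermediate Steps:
$L{\left(A{\left(\left(0 - 3\right)^{2},-1 \right)},-12 \right)} \left(-121\right) 145 = \left(0 - 3\right)^{2} \left(-121\right) 145 = \left(-3\right)^{2} \left(-121\right) 145 = 9 \left(-121\right) 145 = \left(-1089\right) 145 = -157905$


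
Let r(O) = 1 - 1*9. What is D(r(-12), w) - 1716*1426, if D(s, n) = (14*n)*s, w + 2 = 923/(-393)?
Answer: -961485880/393 ≈ -2.4465e+6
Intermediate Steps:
r(O) = -8 (r(O) = 1 - 9 = -8)
w = -1709/393 (w = -2 + 923/(-393) = -2 + 923*(-1/393) = -2 - 923/393 = -1709/393 ≈ -4.3486)
D(s, n) = 14*n*s
D(r(-12), w) - 1716*1426 = 14*(-1709/393)*(-8) - 1716*1426 = 191408/393 - 2447016 = -961485880/393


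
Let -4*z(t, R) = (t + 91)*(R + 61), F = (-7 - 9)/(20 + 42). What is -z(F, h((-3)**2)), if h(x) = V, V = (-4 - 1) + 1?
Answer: 160341/124 ≈ 1293.1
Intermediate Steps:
F = -8/31 (F = -16/62 = -16*1/62 = -8/31 ≈ -0.25806)
V = -4 (V = -5 + 1 = -4)
h(x) = -4
z(t, R) = -(61 + R)*(91 + t)/4 (z(t, R) = -(t + 91)*(R + 61)/4 = -(91 + t)*(61 + R)/4 = -(61 + R)*(91 + t)/4)
-z(F, h((-3)**2)) = -(-5551/4 - 91/4*(-4) - 61/4*(-8/31) - 1/4*(-4)*(-8/31)) = -(-5551/4 + 91 + 122/31 - 8/31) = -1*(-160341/124) = 160341/124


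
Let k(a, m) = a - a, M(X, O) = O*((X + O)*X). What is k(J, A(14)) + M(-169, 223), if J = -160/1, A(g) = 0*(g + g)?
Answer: -2035098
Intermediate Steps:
M(X, O) = O*X*(O + X) (M(X, O) = O*((O + X)*X) = O*(X*(O + X)) = O*X*(O + X))
A(g) = 0 (A(g) = 0*(2*g) = 0)
J = -160 (J = -160*1 = -160)
k(a, m) = 0
k(J, A(14)) + M(-169, 223) = 0 + 223*(-169)*(223 - 169) = 0 + 223*(-169)*54 = 0 - 2035098 = -2035098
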